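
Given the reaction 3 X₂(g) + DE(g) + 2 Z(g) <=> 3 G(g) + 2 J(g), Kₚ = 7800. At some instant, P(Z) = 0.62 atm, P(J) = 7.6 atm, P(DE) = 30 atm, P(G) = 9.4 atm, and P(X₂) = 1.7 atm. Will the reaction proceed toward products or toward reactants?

Qₚ = P(G)³·P(J)² / (P(X₂)³·P(DE)·P(Z)²) = (9.4)³·(7.6)² / ((1.7)³·(30)·(0.62)²) = 850
Qₚ = 850 < Kₚ = 7800, so the forward reaction proceeds.

toward products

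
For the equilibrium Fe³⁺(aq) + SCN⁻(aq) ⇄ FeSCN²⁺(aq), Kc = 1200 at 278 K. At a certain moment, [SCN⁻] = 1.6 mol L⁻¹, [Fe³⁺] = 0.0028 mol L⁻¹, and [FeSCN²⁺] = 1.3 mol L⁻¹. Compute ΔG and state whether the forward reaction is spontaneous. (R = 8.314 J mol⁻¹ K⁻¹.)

Qc = [FeSCN²⁺] / ([Fe³⁺]·[SCN⁻]) = (1.3) / ((0.0028)·(1.6)) = 290
ΔG = RT ln(Qc/Kc) = (8.314 J mol⁻¹ K⁻¹)(278 K) × ln(290/1200)
   = (2.311 kJ/mol)(-1.420) = -3.28 kJ/mol
ΔG < 0, so the forward reaction is spontaneous (proceeds forward).

ΔG = -3.28 kJ/mol; the forward reaction is spontaneous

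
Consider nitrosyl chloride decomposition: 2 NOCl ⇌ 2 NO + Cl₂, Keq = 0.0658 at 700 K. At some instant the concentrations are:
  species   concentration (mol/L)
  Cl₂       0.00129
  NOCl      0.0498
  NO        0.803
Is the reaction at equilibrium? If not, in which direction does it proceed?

Q = [NO]²·[Cl₂] / [NOCl]² = (0.803)²·(0.00129) / (0.0498)² = 0.335
Q = 0.335 > Keq = 0.0658, so the reverse reaction proceeds.

toward reactants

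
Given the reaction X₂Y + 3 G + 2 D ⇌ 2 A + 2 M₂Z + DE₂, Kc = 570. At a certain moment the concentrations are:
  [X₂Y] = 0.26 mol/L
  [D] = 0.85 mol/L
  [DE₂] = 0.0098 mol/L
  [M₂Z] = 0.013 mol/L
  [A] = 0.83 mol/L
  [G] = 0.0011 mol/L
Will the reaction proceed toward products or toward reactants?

Qc = [A]²·[M₂Z]²·[DE₂] / ([X₂Y]·[G]³·[D]²) = (0.83)²·(0.013)²·(0.0098) / ((0.26)·(0.0011)³·(0.85)²) = 4600
Qc = 4600 > Kc = 570, so the reverse reaction proceeds.

toward reactants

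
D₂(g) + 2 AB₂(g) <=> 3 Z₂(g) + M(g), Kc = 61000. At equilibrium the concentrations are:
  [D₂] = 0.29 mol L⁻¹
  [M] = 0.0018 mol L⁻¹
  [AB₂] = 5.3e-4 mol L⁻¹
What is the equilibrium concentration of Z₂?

[Z₂] = 1.4 mol L⁻¹

At equilibrium, Kc = [Z₂]³·[M] / ([D₂]·[AB₂]²) = 61000.
([Z₂])³·(0.0018) / ((0.29)·(5.3e-4)²) = 61000
[Z₂]³ = 2.76 ⇒ [Z₂] = 1.4 mol L⁻¹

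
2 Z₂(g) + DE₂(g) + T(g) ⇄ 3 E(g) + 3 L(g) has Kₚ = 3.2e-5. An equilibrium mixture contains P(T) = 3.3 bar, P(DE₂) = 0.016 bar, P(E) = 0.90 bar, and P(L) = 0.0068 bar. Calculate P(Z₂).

At equilibrium, Kₚ = P(E)³·P(L)³ / (P(Z₂)²·P(DE₂)·P(T)) = 3.2e-5.
(0.90)³·(0.0068)³ / ((P(Z₂))²·(0.016)·(3.3)) = 3.2e-5
P(Z₂)² = 0.136 ⇒ P(Z₂) = 0.37 bar

P(Z₂) = 0.37 bar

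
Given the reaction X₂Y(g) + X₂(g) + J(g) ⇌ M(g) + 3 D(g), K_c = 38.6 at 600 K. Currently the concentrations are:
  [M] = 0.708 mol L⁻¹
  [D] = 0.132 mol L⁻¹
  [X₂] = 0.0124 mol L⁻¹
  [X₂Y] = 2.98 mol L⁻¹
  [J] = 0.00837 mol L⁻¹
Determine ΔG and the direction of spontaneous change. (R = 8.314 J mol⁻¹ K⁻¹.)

Q_c = [M]·[D]³ / ([X₂Y]·[X₂]·[J]) = (0.708)·(0.132)³ / ((2.98)·(0.0124)·(0.00837)) = 5.26
ΔG = RT ln(Q_c/K_c) = (8.314 J mol⁻¹ K⁻¹)(600 K) × ln(5.26/38.6)
   = (4.988 kJ/mol)(-1.993) = -9.94 kJ/mol
ΔG < 0, so the forward reaction is spontaneous (proceeds forward).

ΔG = -9.94 kJ/mol; the forward reaction is spontaneous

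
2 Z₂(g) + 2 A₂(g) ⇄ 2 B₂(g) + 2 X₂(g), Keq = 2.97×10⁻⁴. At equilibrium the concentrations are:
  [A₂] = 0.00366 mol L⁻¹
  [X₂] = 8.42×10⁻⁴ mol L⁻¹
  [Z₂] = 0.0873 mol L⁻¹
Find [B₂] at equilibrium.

[B₂] = 0.00654 mol L⁻¹

At equilibrium, Keq = [B₂]²·[X₂]² / ([Z₂]²·[A₂]²) = 2.97×10⁻⁴.
([B₂])²·(8.42×10⁻⁴)² / ((0.0873)²·(0.00366)²) = 2.97×10⁻⁴
[B₂]² = 4.28×10⁻⁵ ⇒ [B₂] = 0.00654 mol L⁻¹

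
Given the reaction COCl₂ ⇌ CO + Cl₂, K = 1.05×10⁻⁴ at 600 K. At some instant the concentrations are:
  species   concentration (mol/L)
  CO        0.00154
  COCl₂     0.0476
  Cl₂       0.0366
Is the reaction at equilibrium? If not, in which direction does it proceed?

in the reverse direction

Q = [CO]·[Cl₂] / [COCl₂] = (0.00154)·(0.0366) / (0.0476) = 0.00118
Q = 0.00118 > K = 1.05×10⁻⁴, so the reverse reaction proceeds.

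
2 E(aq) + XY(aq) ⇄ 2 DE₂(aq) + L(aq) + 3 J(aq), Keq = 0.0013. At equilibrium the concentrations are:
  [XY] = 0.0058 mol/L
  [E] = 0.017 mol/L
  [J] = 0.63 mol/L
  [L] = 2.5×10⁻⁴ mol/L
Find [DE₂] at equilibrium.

At equilibrium, Keq = [DE₂]²·[L]·[J]³ / ([E]²·[XY]) = 0.0013.
([DE₂])²·(2.5×10⁻⁴)·(0.63)³ / ((0.017)²·(0.0058)) = 0.0013
[DE₂]² = 3.49×10⁻⁵ ⇒ [DE₂] = 0.0059 mol/L

[DE₂] = 0.0059 mol/L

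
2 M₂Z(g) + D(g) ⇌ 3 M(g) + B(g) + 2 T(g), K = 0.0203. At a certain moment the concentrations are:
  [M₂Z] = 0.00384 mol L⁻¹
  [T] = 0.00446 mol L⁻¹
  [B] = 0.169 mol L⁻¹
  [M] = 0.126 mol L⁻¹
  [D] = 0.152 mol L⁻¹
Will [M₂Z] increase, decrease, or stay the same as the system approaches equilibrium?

decrease

Q = [M]³·[B]·[T]² / ([M₂Z]²·[D]) = (0.126)³·(0.169)·(0.00446)² / ((0.00384)²·(0.152)) = 0.00300
Q = 0.00300 < K = 0.0203: net forward reaction.
M₂Z is a reactant, so it decreases.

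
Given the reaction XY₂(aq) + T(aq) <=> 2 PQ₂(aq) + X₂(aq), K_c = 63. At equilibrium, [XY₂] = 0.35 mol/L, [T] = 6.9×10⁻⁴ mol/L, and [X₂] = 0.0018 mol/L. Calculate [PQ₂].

At equilibrium, K_c = [PQ₂]²·[X₂] / ([XY₂]·[T]) = 63.
([PQ₂])²·(0.0018) / ((0.35)·(6.9×10⁻⁴)) = 63
[PQ₂]² = 8.45 ⇒ [PQ₂] = 2.9 mol/L

[PQ₂] = 2.9 mol/L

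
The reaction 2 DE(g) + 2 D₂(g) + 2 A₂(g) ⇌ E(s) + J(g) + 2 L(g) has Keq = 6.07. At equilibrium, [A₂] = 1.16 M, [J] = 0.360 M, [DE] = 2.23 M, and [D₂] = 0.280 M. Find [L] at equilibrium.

[L] = 2.97 M

(E is a pure solid — omitted from Keq.)
At equilibrium, Keq = [J]·[L]² / ([DE]²·[D₂]²·[A₂]²) = 6.07.
(0.360)·([L])² / ((2.23)²·(0.280)²·(1.16)²) = 6.07
[L]² = 8.85 ⇒ [L] = 2.97 M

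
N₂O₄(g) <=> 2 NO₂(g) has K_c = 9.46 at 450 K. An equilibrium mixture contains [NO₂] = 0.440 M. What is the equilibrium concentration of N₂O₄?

[N₂O₄] = 0.0205 M

At equilibrium, K_c = [NO₂]² / [N₂O₄] = 9.46.
(0.440)² / ([N₂O₄]) = 9.46
[N₂O₄] = 0.0205 M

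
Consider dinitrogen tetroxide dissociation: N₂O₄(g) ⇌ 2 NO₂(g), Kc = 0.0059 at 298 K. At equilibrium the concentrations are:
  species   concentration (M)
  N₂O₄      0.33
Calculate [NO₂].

At equilibrium, Kc = [NO₂]² / [N₂O₄] = 0.0059.
([NO₂])² / (0.33) = 0.0059
[NO₂]² = 0.00195 ⇒ [NO₂] = 0.044 M

[NO₂] = 0.044 M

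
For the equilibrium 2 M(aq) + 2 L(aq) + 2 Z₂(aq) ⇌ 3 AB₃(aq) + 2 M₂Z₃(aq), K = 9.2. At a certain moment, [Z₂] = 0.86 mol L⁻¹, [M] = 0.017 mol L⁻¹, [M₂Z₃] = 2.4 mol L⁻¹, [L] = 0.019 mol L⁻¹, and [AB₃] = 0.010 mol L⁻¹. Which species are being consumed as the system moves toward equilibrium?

Q = [AB₃]³·[M₂Z₃]² / ([M]²·[L]²·[Z₂]²) = (0.010)³·(2.4)² / ((0.017)²·(0.019)²·(0.86)²) = 75
Q = 75 > K = 9.2: net reverse reaction.

AB₃, M₂Z₃ (products)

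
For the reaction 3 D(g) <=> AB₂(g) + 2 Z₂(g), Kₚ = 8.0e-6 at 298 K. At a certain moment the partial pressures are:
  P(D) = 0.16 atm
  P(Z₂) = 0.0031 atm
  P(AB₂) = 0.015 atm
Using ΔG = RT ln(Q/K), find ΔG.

ΔG = 3.67 kJ/mol

Qₚ = P(AB₂)·P(Z₂)² / P(D)³ = (0.015)·(0.0031)² / (0.16)³ = 3.52e-5
ΔG = RT ln(Qₚ/Kₚ) = (8.314 J mol⁻¹ K⁻¹)(298 K) × ln(3.52e-5/8.0e-6)
   = (2.478 kJ/mol)(1.482) = 3.67 kJ/mol
ΔG > 0, so the forward reaction is non-spontaneous (proceeds in reverse).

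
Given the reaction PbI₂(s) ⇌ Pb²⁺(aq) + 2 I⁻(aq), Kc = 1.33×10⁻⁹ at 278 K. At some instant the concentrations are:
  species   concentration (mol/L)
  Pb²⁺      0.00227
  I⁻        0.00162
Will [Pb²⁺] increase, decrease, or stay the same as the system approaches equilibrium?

decrease

(PbI₂ is a pure solid — omitted from Qc.)
Qc = [Pb²⁺]·[I⁻]² = (0.00227)·(0.00162)² = 5.96×10⁻⁹
Qc = 5.96×10⁻⁹ > Kc = 1.33×10⁻⁹: net reverse reaction.
Pb²⁺ is a product, so it decreases.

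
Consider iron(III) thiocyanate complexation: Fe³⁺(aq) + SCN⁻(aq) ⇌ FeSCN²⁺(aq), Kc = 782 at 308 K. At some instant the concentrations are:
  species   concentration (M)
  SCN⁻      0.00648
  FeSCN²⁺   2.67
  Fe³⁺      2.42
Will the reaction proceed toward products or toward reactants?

to the right

Qc = [FeSCN²⁺] / ([Fe³⁺]·[SCN⁻]) = (2.67) / ((2.42)·(0.00648)) = 170
Qc = 170 < Kc = 782, so the forward reaction proceeds.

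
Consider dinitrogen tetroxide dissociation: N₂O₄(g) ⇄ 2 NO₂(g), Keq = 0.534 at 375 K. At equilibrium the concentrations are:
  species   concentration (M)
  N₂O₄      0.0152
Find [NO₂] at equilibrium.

[NO₂] = 0.0901 M

At equilibrium, Keq = [NO₂]² / [N₂O₄] = 0.534.
([NO₂])² / (0.0152) = 0.534
[NO₂]² = 0.00812 ⇒ [NO₂] = 0.0901 M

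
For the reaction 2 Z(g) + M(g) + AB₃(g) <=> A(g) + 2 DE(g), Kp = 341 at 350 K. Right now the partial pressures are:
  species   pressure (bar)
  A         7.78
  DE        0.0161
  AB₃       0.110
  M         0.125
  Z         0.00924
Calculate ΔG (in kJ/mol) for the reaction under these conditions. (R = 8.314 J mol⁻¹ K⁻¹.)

Qp = P(A)·P(DE)² / (P(Z)²·P(M)·P(AB₃)) = (7.78)·(0.0161)² / ((0.00924)²·(0.125)·(0.110)) = 1720
ΔG = RT ln(Qp/Kp) = (8.314 J mol⁻¹ K⁻¹)(350 K) × ln(1720/341)
   = (2.910 kJ/mol)(1.618) = 4.71 kJ/mol
ΔG > 0, so the forward reaction is non-spontaneous (proceeds in reverse).

ΔG = 4.71 kJ/mol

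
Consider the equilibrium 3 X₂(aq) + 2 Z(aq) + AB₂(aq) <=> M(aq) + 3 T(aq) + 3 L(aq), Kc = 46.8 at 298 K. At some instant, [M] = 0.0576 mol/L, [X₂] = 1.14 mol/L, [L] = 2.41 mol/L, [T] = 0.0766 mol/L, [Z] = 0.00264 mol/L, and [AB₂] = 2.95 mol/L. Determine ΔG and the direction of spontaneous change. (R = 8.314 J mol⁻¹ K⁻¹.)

ΔG = -3.39 kJ/mol; the forward reaction is spontaneous

Qc = [M]·[T]³·[L]³ / ([X₂]³·[Z]²·[AB₂]) = (0.0576)·(0.0766)³·(2.41)³ / ((1.14)³·(0.00264)²·(2.95)) = 11.9
ΔG = RT ln(Qc/Kc) = (8.314 J mol⁻¹ K⁻¹)(298 K) × ln(11.9/46.8)
   = (2.478 kJ/mol)(-1.369) = -3.39 kJ/mol
ΔG < 0, so the forward reaction is spontaneous (proceeds forward).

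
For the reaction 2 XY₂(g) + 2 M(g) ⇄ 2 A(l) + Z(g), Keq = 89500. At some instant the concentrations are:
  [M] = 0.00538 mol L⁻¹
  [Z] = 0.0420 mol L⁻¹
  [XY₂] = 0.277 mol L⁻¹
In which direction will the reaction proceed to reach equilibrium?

to the right

(A is a pure liquid — omitted from Q.)
Q = [Z] / ([XY₂]²·[M]²) = (0.0420) / ((0.277)²·(0.00538)²) = 18900
Q = 18900 < Keq = 89500, so the forward reaction proceeds.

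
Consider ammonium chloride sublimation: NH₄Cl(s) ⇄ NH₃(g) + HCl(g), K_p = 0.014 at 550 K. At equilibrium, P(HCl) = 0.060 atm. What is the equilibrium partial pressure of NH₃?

P(NH₃) = 0.23 atm

(NH₄Cl is a pure solid — omitted from K_p.)
At equilibrium, K_p = P(NH₃)·P(HCl) = 0.014.
(P(NH₃))·(0.060) = 0.014
P(NH₃) = 0.233 = 0.23 atm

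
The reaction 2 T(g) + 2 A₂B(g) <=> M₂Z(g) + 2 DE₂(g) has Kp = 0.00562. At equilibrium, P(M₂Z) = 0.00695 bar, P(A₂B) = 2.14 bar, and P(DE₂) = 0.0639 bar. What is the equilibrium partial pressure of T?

At equilibrium, Kp = P(M₂Z)·P(DE₂)² / (P(T)²·P(A₂B)²) = 0.00562.
(0.00695)·(0.0639)² / ((P(T))²·(2.14)²) = 0.00562
P(T)² = 0.00110 ⇒ P(T) = 0.0332 bar

P(T) = 0.0332 bar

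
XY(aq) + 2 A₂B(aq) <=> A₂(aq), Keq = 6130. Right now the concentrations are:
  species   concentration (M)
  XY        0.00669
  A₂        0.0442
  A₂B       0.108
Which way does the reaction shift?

toward products

Q = [A₂] / ([XY]·[A₂B]²) = (0.0442) / ((0.00669)·(0.108)²) = 566
Q = 566 < Keq = 6130, so the forward reaction proceeds.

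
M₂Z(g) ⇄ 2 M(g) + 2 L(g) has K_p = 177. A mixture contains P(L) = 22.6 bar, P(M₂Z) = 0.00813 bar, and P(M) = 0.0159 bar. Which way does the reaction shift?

Q_p = P(M)²·P(L)² / P(M₂Z) = (0.0159)²·(22.6)² / (0.00813) = 15.9
Q_p = 15.9 < K_p = 177, so the forward reaction proceeds.

in the forward direction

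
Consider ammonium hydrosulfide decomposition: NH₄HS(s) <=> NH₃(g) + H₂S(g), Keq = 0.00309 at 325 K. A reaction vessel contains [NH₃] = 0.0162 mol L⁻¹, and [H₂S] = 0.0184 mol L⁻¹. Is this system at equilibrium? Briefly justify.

no; Q < K, reaction proceeds forward

(NH₄HS is a pure solid — omitted from Q.)
Q = [NH₃]·[H₂S] = (0.0162)·(0.0184) = 2.98e-4
Q = 2.98e-4 < Keq = 0.00309: net forward reaction.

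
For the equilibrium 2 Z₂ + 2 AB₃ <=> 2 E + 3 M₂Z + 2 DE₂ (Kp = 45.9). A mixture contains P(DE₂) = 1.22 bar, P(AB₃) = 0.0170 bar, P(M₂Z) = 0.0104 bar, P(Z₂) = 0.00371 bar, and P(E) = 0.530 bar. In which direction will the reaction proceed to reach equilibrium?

Qp = P(E)²·P(M₂Z)³·P(DE₂)² / (P(Z₂)²·P(AB₃)²) = (0.530)²·(0.0104)³·(1.22)² / ((0.00371)²·(0.0170)²) = 118
Qp = 118 > Kp = 45.9, so the reverse reaction proceeds.

toward reactants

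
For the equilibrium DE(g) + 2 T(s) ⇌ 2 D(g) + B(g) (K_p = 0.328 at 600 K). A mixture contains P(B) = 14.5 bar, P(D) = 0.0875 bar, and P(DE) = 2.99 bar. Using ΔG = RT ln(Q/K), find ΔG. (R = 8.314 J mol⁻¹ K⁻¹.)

ΔG = -10.9 kJ/mol

(T is a pure solid — omitted from Q_p.)
Q_p = P(D)²·P(B) / P(DE) = (0.0875)²·(14.5) / (2.99) = 0.0371
ΔG = RT ln(Q_p/K_p) = (8.314 J mol⁻¹ K⁻¹)(600 K) × ln(0.0371/0.328)
   = (4.988 kJ/mol)(-2.179) = -10.9 kJ/mol
ΔG < 0, so the forward reaction is spontaneous (proceeds forward).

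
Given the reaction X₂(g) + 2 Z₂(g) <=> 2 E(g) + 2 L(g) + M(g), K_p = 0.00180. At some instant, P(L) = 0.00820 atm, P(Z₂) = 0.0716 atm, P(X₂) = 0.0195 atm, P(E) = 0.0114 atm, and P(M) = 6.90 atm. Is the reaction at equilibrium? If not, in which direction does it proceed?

Q_p = P(E)²·P(L)²·P(M) / (P(X₂)·P(Z₂)²) = (0.0114)²·(0.00820)²·(6.90) / ((0.0195)·(0.0716)²) = 6.03×10⁻⁴
Q_p = 6.03×10⁻⁴ < K_p = 0.00180, so the forward reaction proceeds.

forward (toward products)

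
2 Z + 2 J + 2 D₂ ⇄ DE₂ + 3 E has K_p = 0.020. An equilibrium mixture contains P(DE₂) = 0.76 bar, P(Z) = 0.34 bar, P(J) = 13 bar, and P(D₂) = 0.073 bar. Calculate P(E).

P(E) = 0.14 bar

At equilibrium, K_p = P(DE₂)·P(E)³ / (P(Z)²·P(J)²·P(D₂)²) = 0.020.
(0.76)·(P(E))³ / ((0.34)²·(13)²·(0.073)²) = 0.020
P(E)³ = 0.00274 ⇒ P(E) = 0.14 bar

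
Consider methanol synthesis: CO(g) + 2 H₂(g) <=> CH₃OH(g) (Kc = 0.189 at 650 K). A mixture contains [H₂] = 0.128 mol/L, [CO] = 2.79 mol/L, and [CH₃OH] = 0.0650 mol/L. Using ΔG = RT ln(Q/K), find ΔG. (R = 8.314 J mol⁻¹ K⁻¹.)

Qc = [CH₃OH] / ([CO]·[H₂]²) = (0.0650) / ((2.79)·(0.128)²) = 1.42
ΔG = RT ln(Qc/Kc) = (8.314 J mol⁻¹ K⁻¹)(650 K) × ln(1.42/0.189)
   = (5.404 kJ/mol)(2.017) = 10.9 kJ/mol
ΔG > 0, so the forward reaction is non-spontaneous (proceeds in reverse).

ΔG = 10.9 kJ/mol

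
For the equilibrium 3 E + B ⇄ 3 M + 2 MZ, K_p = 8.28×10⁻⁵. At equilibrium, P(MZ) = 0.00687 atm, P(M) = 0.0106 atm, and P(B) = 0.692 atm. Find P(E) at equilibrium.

At equilibrium, K_p = P(M)³·P(MZ)² / (P(E)³·P(B)) = 8.28×10⁻⁵.
(0.0106)³·(0.00687)² / ((P(E))³·(0.692)) = 8.28×10⁻⁵
P(E)³ = 9.81×10⁻⁷ ⇒ P(E) = 0.00994 atm

P(E) = 0.00994 atm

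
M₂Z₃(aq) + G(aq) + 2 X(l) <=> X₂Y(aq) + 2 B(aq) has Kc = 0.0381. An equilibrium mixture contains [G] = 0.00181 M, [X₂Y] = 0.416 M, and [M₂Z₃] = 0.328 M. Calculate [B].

(X is a pure liquid — omitted from Kc.)
At equilibrium, Kc = [X₂Y]·[B]² / ([M₂Z₃]·[G]) = 0.0381.
(0.416)·([B])² / ((0.328)·(0.00181)) = 0.0381
[B]² = 5.44e-5 ⇒ [B] = 0.00737 M

[B] = 0.00737 M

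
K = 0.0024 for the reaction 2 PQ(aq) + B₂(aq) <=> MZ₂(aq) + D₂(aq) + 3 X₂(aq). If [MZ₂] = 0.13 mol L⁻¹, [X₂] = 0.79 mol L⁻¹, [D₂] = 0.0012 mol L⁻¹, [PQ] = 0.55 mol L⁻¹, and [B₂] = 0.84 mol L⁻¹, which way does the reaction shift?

toward products

Q = [MZ₂]·[D₂]·[X₂]³ / ([PQ]²·[B₂]) = (0.13)·(0.0012)·(0.79)³ / ((0.55)²·(0.84)) = 3.0e-4
Q = 3.0e-4 < K = 0.0024, so the forward reaction proceeds.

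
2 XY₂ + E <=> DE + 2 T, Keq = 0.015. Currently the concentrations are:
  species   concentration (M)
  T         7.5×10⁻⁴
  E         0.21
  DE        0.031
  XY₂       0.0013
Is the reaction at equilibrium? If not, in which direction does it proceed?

Q = [DE]·[T]² / ([XY₂]²·[E]) = (0.031)·(7.5×10⁻⁴)² / ((0.0013)²·(0.21)) = 0.049
Q = 0.049 > Keq = 0.015, so the reverse reaction proceeds.

reverse (toward reactants)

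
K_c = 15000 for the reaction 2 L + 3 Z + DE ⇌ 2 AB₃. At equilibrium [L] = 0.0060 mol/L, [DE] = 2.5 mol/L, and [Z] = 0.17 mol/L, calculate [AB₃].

[AB₃] = 0.081 mol/L

At equilibrium, K_c = [AB₃]² / ([L]²·[Z]³·[DE]) = 15000.
([AB₃])² / ((0.0060)²·(0.17)³·(2.5)) = 15000
[AB₃]² = 0.00663 ⇒ [AB₃] = 0.081 mol/L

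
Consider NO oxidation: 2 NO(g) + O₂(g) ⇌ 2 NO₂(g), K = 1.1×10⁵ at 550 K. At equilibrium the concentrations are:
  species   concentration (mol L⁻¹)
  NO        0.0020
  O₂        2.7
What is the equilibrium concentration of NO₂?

[NO₂] = 1.1 mol L⁻¹

At equilibrium, K = [NO₂]² / ([NO]²·[O₂]) = 1.1×10⁵.
([NO₂])² / ((0.0020)²·(2.7)) = 1.1×10⁵
[NO₂]² = 1.19 ⇒ [NO₂] = 1.1 mol L⁻¹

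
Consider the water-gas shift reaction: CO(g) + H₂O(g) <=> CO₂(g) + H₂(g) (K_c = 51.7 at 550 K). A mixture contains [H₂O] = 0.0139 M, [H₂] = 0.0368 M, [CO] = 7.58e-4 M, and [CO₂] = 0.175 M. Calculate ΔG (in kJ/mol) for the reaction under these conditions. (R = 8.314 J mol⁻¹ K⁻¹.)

Q_c = [CO₂]·[H₂] / ([CO]·[H₂O]) = (0.175)·(0.0368) / ((7.58e-4)·(0.0139)) = 611
ΔG = RT ln(Q_c/K_c) = (8.314 J mol⁻¹ K⁻¹)(550 K) × ln(611/51.7)
   = (4.573 kJ/mol)(2.470) = 11.3 kJ/mol
ΔG > 0, so the forward reaction is non-spontaneous (proceeds in reverse).

ΔG = 11.3 kJ/mol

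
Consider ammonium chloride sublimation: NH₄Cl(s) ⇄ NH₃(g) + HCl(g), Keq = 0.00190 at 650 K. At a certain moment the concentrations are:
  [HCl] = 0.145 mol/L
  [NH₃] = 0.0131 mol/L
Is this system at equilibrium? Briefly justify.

yes, at equilibrium

(NH₄Cl is a pure solid — omitted from Q.)
Q = [NH₃]·[HCl] = (0.0131)·(0.145) = 0.00190
Q = 0.00190 = Keq; the system is at equilibrium.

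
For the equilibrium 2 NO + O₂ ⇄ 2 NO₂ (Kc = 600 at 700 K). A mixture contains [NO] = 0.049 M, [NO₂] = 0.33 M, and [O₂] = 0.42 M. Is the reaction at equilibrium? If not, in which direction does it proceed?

toward products

Qc = [NO₂]² / ([NO]²·[O₂]) = (0.33)² / ((0.049)²·(0.42)) = 110
Qc = 110 < Kc = 600, so the forward reaction proceeds.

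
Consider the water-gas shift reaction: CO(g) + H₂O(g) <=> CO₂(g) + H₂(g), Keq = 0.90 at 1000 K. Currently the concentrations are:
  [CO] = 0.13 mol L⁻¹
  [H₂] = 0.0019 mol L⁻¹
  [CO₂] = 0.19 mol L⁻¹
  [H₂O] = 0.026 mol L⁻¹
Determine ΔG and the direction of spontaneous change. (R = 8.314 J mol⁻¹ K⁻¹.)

ΔG = -17.7 kJ/mol; the forward reaction is spontaneous

Q = [CO₂]·[H₂] / ([CO]·[H₂O]) = (0.19)·(0.0019) / ((0.13)·(0.026)) = 0.107
ΔG = RT ln(Q/Keq) = (8.314 J mol⁻¹ K⁻¹)(1000 K) × ln(0.107/0.90)
   = (8.314 kJ/mol)(-2.130) = -17.7 kJ/mol
ΔG < 0, so the forward reaction is spontaneous (proceeds forward).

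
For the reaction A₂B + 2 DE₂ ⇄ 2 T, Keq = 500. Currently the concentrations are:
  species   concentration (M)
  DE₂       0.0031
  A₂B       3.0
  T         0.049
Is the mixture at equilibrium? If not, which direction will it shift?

Q = [T]² / ([A₂B]·[DE₂]²) = (0.049)² / ((3.0)·(0.0031)²) = 83
Q = 83 < Keq = 500: net forward reaction.

no; Q < K, reaction proceeds forward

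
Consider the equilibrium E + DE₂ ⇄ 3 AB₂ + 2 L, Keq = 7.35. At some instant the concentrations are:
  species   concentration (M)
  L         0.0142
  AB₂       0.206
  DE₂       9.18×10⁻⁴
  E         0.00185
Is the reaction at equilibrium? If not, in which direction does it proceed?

forward (toward products)

Q = [AB₂]³·[L]² / ([E]·[DE₂]) = (0.206)³·(0.0142)² / ((0.00185)·(9.18×10⁻⁴)) = 1.04
Q = 1.04 < Keq = 7.35, so the forward reaction proceeds.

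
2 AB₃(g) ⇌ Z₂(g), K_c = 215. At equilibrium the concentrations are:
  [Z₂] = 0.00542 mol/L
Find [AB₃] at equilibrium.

[AB₃] = 0.00502 mol/L

At equilibrium, K_c = [Z₂] / [AB₃]² = 215.
(0.00542) / ([AB₃])² = 215
[AB₃]² = 2.52×10⁻⁵ ⇒ [AB₃] = 0.00502 mol/L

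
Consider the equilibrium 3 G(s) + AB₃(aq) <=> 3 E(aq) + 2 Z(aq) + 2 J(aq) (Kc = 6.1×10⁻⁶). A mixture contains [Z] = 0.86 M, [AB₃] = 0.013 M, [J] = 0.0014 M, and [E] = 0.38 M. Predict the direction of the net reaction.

(G is a pure solid — omitted from Qc.)
Qc = [E]³·[Z]²·[J]² / [AB₃] = (0.38)³·(0.86)²·(0.0014)² / (0.013) = 6.1×10⁻⁶
Qc = 6.1×10⁻⁶ = Kc, so the system is already at equilibrium.

at equilibrium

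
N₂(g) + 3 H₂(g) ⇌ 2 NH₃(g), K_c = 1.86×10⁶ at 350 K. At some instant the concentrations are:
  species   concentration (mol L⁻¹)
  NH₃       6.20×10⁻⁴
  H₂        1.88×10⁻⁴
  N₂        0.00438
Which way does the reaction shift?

in the reverse direction

Q_c = [NH₃]² / ([N₂]·[H₂]³) = (6.20×10⁻⁴)² / ((0.00438)·(1.88×10⁻⁴)³) = 1.32×10⁷
Q_c = 1.32×10⁷ > K_c = 1.86×10⁶, so the reverse reaction proceeds.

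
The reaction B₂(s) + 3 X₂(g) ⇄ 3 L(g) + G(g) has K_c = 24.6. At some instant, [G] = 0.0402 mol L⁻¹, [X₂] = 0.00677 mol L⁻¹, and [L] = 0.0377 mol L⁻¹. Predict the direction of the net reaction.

(B₂ is a pure solid — omitted from Q_c.)
Q_c = [L]³·[G] / [X₂]³ = (0.0377)³·(0.0402) / (0.00677)³ = 6.94
Q_c = 6.94 < K_c = 24.6, so the forward reaction proceeds.

forward (toward products)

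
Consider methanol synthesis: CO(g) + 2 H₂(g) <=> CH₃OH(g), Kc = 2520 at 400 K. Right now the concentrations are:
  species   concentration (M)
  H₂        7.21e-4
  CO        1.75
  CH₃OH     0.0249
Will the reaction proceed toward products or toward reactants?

to the left

Qc = [CH₃OH] / ([CO]·[H₂]²) = (0.0249) / ((1.75)·(7.21e-4)²) = 27400
Qc = 27400 > Kc = 2520, so the reverse reaction proceeds.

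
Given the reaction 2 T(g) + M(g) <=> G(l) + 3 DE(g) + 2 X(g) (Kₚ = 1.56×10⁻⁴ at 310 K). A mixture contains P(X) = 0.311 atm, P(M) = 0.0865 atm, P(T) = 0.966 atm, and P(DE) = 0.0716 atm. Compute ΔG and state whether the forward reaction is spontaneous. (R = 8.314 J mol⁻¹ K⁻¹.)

ΔG = 2.67 kJ/mol; the forward reaction is non-spontaneous

(G is a pure liquid — omitted from Qₚ.)
Qₚ = P(DE)³·P(X)² / (P(T)²·P(M)) = (0.0716)³·(0.311)² / ((0.966)²·(0.0865)) = 4.40×10⁻⁴
ΔG = RT ln(Qₚ/Kₚ) = (8.314 J mol⁻¹ K⁻¹)(310 K) × ln(4.40×10⁻⁴/1.56×10⁻⁴)
   = (2.577 kJ/mol)(1.037) = 2.67 kJ/mol
ΔG > 0, so the forward reaction is non-spontaneous (proceeds in reverse).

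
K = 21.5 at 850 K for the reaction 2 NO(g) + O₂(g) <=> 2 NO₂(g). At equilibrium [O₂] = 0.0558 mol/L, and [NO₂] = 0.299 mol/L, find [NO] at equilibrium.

[NO] = 0.273 mol/L

At equilibrium, K = [NO₂]² / ([NO]²·[O₂]) = 21.5.
(0.299)² / (([NO])²·(0.0558)) = 21.5
[NO]² = 0.0745 ⇒ [NO] = 0.273 mol/L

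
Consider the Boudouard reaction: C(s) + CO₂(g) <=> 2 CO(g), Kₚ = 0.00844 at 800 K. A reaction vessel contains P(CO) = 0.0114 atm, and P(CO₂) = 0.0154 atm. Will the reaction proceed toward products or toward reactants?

(C is a pure solid — omitted from Qₚ.)
Qₚ = P(CO)² / P(CO₂) = (0.0114)² / (0.0154) = 0.00844
Qₚ = 0.00844 = Kₚ, so the system is already at equilibrium.

no net change (already at equilibrium)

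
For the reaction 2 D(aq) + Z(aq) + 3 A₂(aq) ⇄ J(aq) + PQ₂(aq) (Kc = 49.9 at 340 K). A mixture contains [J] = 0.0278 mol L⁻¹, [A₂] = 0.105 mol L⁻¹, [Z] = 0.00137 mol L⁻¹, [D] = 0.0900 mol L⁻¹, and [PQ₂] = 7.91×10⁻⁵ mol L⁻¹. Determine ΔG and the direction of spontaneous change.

ΔG = 3.48 kJ/mol; the forward reaction is non-spontaneous

Qc = [J]·[PQ₂] / ([D]²·[Z]·[A₂]³) = (0.0278)·(7.91×10⁻⁵) / ((0.0900)²·(0.00137)·(0.105)³) = 171
ΔG = RT ln(Qc/Kc) = (8.314 J mol⁻¹ K⁻¹)(340 K) × ln(171/49.9)
   = (2.827 kJ/mol)(1.232) = 3.48 kJ/mol
ΔG > 0, so the forward reaction is non-spontaneous (proceeds in reverse).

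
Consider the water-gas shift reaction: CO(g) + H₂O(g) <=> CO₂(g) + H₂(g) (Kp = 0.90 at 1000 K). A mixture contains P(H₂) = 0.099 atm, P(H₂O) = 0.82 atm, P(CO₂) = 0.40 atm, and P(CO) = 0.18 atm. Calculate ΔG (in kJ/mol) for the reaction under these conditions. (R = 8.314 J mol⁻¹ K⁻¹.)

Qp = P(CO₂)·P(H₂) / (P(CO)·P(H₂O)) = (0.40)·(0.099) / ((0.18)·(0.82)) = 0.268
ΔG = RT ln(Qp/Kp) = (8.314 J mol⁻¹ K⁻¹)(1000 K) × ln(0.268/0.90)
   = (8.314 kJ/mol)(-1.211) = -10.1 kJ/mol
ΔG < 0, so the forward reaction is spontaneous (proceeds forward).

ΔG = -10.1 kJ/mol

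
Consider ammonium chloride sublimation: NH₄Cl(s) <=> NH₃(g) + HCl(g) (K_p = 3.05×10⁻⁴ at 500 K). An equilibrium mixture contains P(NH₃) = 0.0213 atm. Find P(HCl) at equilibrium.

P(HCl) = 0.0143 atm

(NH₄Cl is a pure solid — omitted from K_p.)
At equilibrium, K_p = P(NH₃)·P(HCl) = 3.05×10⁻⁴.
(0.0213)·(P(HCl)) = 3.05×10⁻⁴
P(HCl) = 0.0143 atm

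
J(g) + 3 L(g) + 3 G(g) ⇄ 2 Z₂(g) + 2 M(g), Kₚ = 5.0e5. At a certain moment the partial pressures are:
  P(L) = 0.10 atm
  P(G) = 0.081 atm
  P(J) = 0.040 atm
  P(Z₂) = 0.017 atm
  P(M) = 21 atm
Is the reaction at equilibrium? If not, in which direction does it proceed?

Qₚ = P(Z₂)²·P(M)² / (P(J)·P(L)³·P(G)³) = (0.017)²·(21)² / ((0.040)·(0.10)³·(0.081)³) = 6.0e6
Qₚ = 6.0e6 > Kₚ = 5.0e5, so the reverse reaction proceeds.

to the left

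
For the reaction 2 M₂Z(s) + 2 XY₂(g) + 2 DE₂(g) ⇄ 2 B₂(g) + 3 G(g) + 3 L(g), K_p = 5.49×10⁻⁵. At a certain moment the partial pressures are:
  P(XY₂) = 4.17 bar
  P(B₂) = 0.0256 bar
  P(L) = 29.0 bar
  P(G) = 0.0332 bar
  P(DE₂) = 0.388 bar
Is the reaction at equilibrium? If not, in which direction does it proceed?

reverse (toward reactants)

(M₂Z is a pure solid — omitted from Q_p.)
Q_p = P(B₂)²·P(G)³·P(L)³ / (P(XY₂)²·P(DE₂)²) = (0.0256)²·(0.0332)³·(29.0)³ / ((4.17)²·(0.388)²) = 2.23×10⁻⁴
Q_p = 2.23×10⁻⁴ > K_p = 5.49×10⁻⁵, so the reverse reaction proceeds.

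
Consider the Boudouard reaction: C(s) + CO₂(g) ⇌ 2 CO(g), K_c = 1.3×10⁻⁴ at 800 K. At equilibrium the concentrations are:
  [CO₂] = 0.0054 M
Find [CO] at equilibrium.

[CO] = 8.4×10⁻⁴ M

(C is a pure solid — omitted from K_c.)
At equilibrium, K_c = [CO]² / [CO₂] = 1.3×10⁻⁴.
([CO])² / (0.0054) = 1.3×10⁻⁴
[CO]² = 7.02×10⁻⁷ ⇒ [CO] = 8.4×10⁻⁴ M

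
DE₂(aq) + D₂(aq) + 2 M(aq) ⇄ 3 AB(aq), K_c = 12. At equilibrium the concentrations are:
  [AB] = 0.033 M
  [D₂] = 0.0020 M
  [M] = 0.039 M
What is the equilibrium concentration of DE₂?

[DE₂] = 0.98 M

At equilibrium, K_c = [AB]³ / ([DE₂]·[D₂]·[M]²) = 12.
(0.033)³ / (([DE₂])·(0.0020)·(0.039)²) = 12
[DE₂] = 0.984 = 0.98 M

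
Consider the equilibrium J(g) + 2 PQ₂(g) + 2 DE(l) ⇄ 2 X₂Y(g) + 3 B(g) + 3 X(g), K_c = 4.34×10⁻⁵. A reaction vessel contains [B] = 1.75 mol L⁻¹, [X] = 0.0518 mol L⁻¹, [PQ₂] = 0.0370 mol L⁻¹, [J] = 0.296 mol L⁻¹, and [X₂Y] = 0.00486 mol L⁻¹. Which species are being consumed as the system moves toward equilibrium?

none (at equilibrium)

(DE is a pure liquid — omitted from Q_c.)
Q_c = [X₂Y]²·[B]³·[X]³ / ([J]·[PQ₂]²) = (0.00486)²·(1.75)³·(0.0518)³ / ((0.296)·(0.0370)²) = 4.34×10⁻⁵
Q_c = 4.34×10⁻⁵ = K_c; the system is at equilibrium.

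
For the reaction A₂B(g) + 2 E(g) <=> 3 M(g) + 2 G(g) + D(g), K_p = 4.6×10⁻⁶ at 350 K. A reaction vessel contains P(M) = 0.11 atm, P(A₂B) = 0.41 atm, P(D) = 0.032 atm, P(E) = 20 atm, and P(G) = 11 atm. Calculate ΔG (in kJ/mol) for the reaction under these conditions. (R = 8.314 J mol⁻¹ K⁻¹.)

Q_p = P(M)³·P(G)²·P(D) / (P(A₂B)·P(E)²) = (0.11)³·(11)²·(0.032) / ((0.41)·(20)²) = 3.14×10⁻⁵
ΔG = RT ln(Q_p/K_p) = (8.314 J mol⁻¹ K⁻¹)(350 K) × ln(3.14×10⁻⁵/4.6×10⁻⁶)
   = (2.910 kJ/mol)(1.921) = 5.59 kJ/mol
ΔG > 0, so the forward reaction is non-spontaneous (proceeds in reverse).

ΔG = 5.59 kJ/mol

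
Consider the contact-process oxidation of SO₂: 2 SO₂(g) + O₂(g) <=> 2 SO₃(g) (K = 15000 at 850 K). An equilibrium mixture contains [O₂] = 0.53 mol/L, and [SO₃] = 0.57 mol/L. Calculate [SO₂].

[SO₂] = 0.0064 mol/L

At equilibrium, K = [SO₃]² / ([SO₂]²·[O₂]) = 15000.
(0.57)² / (([SO₂])²·(0.53)) = 15000
[SO₂]² = 4.09e-5 ⇒ [SO₂] = 0.0064 mol/L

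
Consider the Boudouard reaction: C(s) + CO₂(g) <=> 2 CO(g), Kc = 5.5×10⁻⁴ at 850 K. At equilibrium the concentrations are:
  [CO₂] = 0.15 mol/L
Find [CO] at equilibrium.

(C is a pure solid — omitted from Kc.)
At equilibrium, Kc = [CO]² / [CO₂] = 5.5×10⁻⁴.
([CO])² / (0.15) = 5.5×10⁻⁴
[CO]² = 8.25×10⁻⁵ ⇒ [CO] = 0.0091 mol/L

[CO] = 0.0091 mol/L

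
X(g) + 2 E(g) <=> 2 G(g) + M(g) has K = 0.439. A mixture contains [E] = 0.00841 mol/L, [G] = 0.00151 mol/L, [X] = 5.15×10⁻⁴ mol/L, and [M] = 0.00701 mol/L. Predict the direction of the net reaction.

Q = [G]²·[M] / ([X]·[E]²) = (0.00151)²·(0.00701) / ((5.15×10⁻⁴)·(0.00841)²) = 0.439
Q = 0.439 = K, so the system is already at equilibrium.

at equilibrium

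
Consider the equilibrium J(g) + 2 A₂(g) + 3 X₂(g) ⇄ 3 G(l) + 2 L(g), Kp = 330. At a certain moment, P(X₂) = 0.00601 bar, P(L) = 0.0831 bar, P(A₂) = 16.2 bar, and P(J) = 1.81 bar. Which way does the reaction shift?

(G is a pure liquid — omitted from Qp.)
Qp = P(L)² / (P(J)·P(A₂)²·P(X₂)³) = (0.0831)² / ((1.81)·(16.2)²·(0.00601)³) = 67.0
Qp = 67.0 < Kp = 330, so the forward reaction proceeds.

forward (toward products)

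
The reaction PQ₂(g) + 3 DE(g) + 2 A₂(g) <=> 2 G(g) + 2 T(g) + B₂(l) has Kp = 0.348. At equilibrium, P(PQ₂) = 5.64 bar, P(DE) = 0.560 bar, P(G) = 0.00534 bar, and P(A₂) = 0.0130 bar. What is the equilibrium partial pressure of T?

(B₂ is a pure liquid — omitted from Kp.)
At equilibrium, Kp = P(G)²·P(T)² / (P(PQ₂)·P(DE)³·P(A₂)²) = 0.348.
(0.00534)²·(P(T))² / ((5.64)·(0.560)³·(0.0130)²) = 0.348
P(T)² = 2.04 ⇒ P(T) = 1.43 bar

P(T) = 1.43 bar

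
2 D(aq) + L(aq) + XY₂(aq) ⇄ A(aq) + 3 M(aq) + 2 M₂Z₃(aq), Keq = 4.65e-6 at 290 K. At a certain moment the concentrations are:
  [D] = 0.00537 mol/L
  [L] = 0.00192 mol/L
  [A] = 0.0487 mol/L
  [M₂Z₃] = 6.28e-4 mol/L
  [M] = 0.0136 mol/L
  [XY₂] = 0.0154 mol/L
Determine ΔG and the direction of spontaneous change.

ΔG = 6.03 kJ/mol; the forward reaction is non-spontaneous

Q = [A]·[M]³·[M₂Z₃]² / ([D]²·[L]·[XY₂]) = (0.0487)·(0.0136)³·(6.28e-4)² / ((0.00537)²·(0.00192)·(0.0154)) = 5.67e-5
ΔG = RT ln(Q/Keq) = (8.314 J mol⁻¹ K⁻¹)(290 K) × ln(5.67e-5/4.65e-6)
   = (2.411 kJ/mol)(2.501) = 6.03 kJ/mol
ΔG > 0, so the forward reaction is non-spontaneous (proceeds in reverse).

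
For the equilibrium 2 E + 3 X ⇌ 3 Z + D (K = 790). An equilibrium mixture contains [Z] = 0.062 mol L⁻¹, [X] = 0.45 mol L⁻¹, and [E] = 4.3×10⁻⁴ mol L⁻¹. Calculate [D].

[D] = 0.056 mol L⁻¹

At equilibrium, K = [Z]³·[D] / ([E]²·[X]³) = 790.
(0.062)³·([D]) / ((4.3×10⁻⁴)²·(0.45)³) = 790
[D] = 0.0559 = 0.056 mol L⁻¹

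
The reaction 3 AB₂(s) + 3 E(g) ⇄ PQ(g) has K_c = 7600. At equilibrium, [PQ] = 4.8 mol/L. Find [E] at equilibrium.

[E] = 0.086 mol/L

(AB₂ is a pure solid — omitted from K_c.)
At equilibrium, K_c = [PQ] / [E]³ = 7600.
(4.8) / ([E])³ = 7600
[E]³ = 6.32×10⁻⁴ ⇒ [E] = 0.086 mol/L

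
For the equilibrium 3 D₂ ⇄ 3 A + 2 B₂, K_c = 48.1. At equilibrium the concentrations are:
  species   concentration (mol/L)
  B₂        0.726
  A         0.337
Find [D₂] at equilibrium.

At equilibrium, K_c = [A]³·[B₂]² / [D₂]³ = 48.1.
(0.337)³·(0.726)² / ([D₂])³ = 48.1
[D₂]³ = 4.19×10⁻⁴ ⇒ [D₂] = 0.0749 mol/L

[D₂] = 0.0749 mol/L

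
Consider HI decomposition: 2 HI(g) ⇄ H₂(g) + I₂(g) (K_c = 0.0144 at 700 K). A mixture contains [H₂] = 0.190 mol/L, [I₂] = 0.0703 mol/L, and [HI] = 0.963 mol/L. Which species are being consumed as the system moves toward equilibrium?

none (at equilibrium)

Q_c = [H₂]·[I₂] / [HI]² = (0.190)·(0.0703) / (0.963)² = 0.0144
Q_c = 0.0144 = K_c; the system is at equilibrium.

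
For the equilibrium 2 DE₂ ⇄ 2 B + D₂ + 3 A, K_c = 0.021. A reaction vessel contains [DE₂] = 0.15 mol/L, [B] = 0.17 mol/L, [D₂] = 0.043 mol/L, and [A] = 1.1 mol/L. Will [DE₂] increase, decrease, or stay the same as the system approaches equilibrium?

Q_c = [B]²·[D₂]·[A]³ / [DE₂]² = (0.17)²·(0.043)·(1.1)³ / (0.15)² = 0.074
Q_c = 0.074 > K_c = 0.021: net reverse reaction.
DE₂ is a reactant, so it increases.

increase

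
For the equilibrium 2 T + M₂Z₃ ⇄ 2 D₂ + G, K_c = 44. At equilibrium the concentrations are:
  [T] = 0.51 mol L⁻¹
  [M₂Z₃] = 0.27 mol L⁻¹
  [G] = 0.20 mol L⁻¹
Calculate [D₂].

[D₂] = 3.9 mol L⁻¹

At equilibrium, K_c = [D₂]²·[G] / ([T]²·[M₂Z₃]) = 44.
([D₂])²·(0.20) / ((0.51)²·(0.27)) = 44
[D₂]² = 15.4 ⇒ [D₂] = 3.9 mol L⁻¹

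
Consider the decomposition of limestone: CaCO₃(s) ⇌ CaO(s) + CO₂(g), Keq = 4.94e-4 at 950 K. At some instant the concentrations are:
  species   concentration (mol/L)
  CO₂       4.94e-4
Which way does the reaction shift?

(CaCO₃, CaO are pure solids — omitted from Q.)
Q = [CO₂] = 4.94e-4
Q = 4.94e-4 = Keq, so the system is already at equilibrium.

no net change (already at equilibrium)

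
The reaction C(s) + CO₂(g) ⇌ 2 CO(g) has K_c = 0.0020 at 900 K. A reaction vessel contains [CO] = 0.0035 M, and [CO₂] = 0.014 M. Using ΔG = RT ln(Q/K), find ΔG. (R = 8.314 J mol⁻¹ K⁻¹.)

ΔG = -6.19 kJ/mol

(C is a pure solid — omitted from Q_c.)
Q_c = [CO]² / [CO₂] = (0.0035)² / (0.014) = 8.75×10⁻⁴
ΔG = RT ln(Q_c/K_c) = (8.314 J mol⁻¹ K⁻¹)(900 K) × ln(8.75×10⁻⁴/0.0020)
   = (7.483 kJ/mol)(-0.8267) = -6.19 kJ/mol
ΔG < 0, so the forward reaction is spontaneous (proceeds forward).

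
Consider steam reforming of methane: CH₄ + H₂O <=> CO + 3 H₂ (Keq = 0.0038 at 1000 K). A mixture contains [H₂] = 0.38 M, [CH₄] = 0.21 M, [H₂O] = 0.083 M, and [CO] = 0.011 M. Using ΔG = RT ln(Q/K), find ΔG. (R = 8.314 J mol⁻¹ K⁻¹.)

Q = [CO]·[H₂]³ / ([CH₄]·[H₂O]) = (0.011)·(0.38)³ / ((0.21)·(0.083)) = 0.0346
ΔG = RT ln(Q/Keq) = (8.314 J mol⁻¹ K⁻¹)(1000 K) × ln(0.0346/0.0038)
   = (8.314 kJ/mol)(2.209) = 18.4 kJ/mol
ΔG > 0, so the forward reaction is non-spontaneous (proceeds in reverse).

ΔG = 18.4 kJ/mol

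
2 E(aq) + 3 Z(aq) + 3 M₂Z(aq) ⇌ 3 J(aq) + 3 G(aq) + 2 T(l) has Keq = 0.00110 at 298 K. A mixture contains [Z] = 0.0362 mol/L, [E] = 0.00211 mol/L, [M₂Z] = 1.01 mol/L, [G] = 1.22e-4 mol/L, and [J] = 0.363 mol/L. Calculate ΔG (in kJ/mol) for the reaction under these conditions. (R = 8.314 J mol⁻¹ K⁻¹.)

(T is a pure liquid — omitted from Q.)
Q = [J]³·[G]³ / ([E]²·[Z]³·[M₂Z]³) = (0.363)³·(1.22e-4)³ / ((0.00211)²·(0.0362)³·(1.01)³) = 3.99e-4
ΔG = RT ln(Q/Keq) = (8.314 J mol⁻¹ K⁻¹)(298 K) × ln(3.99e-4/0.00110)
   = (2.478 kJ/mol)(-1.014) = -2.51 kJ/mol
ΔG < 0, so the forward reaction is spontaneous (proceeds forward).

ΔG = -2.51 kJ/mol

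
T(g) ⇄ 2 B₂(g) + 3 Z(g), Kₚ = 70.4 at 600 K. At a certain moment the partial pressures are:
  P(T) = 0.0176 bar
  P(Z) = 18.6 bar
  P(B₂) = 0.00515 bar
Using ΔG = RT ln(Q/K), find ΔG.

Qₚ = P(B₂)²·P(Z)³ / P(T) = (0.00515)²·(18.6)³ / (0.0176) = 9.70
ΔG = RT ln(Qₚ/Kₚ) = (8.314 J mol⁻¹ K⁻¹)(600 K) × ln(9.70/70.4)
   = (4.988 kJ/mol)(-1.982) = -9.89 kJ/mol
ΔG < 0, so the forward reaction is spontaneous (proceeds forward).

ΔG = -9.89 kJ/mol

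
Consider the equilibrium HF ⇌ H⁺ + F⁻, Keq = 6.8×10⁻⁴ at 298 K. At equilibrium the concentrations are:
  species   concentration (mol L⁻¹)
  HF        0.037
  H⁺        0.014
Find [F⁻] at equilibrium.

[F⁻] = 0.0018 mol L⁻¹

At equilibrium, Keq = [H⁺]·[F⁻] / [HF] = 6.8×10⁻⁴.
(0.014)·([F⁻]) / (0.037) = 6.8×10⁻⁴
[F⁻] = 0.00180 = 0.0018 mol L⁻¹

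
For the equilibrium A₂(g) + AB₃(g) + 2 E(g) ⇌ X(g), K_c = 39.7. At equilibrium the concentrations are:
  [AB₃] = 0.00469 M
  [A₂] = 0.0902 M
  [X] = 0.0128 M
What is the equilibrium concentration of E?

[E] = 0.873 M

At equilibrium, K_c = [X] / ([A₂]·[AB₃]·[E]²) = 39.7.
(0.0128) / ((0.0902)·(0.00469)·([E])²) = 39.7
[E]² = 0.762 ⇒ [E] = 0.873 M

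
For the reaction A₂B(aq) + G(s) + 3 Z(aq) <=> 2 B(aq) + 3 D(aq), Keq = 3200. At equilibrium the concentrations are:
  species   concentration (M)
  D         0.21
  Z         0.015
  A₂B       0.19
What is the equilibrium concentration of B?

(G is a pure solid — omitted from Keq.)
At equilibrium, Keq = [B]²·[D]³ / ([A₂B]·[Z]³) = 3200.
([B])²·(0.21)³ / ((0.19)·(0.015)³) = 3200
[B]² = 0.222 ⇒ [B] = 0.47 M

[B] = 0.47 M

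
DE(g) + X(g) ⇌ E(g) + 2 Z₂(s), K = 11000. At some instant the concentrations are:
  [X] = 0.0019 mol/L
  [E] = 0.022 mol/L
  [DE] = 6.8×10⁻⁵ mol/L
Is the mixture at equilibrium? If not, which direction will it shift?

(Z₂ is a pure solid — omitted from Q.)
Q = [E] / ([DE]·[X]) = (0.022) / ((6.8×10⁻⁵)·(0.0019)) = 1.7×10⁵
Q = 1.7×10⁵ > K = 11000: net reverse reaction.

no; Q > K, reaction proceeds in reverse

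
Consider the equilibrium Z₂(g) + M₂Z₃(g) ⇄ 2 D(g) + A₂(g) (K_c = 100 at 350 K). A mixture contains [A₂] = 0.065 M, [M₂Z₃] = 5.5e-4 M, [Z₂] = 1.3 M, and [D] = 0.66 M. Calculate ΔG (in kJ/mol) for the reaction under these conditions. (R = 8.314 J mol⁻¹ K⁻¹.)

ΔG = -2.70 kJ/mol

Q_c = [D]²·[A₂] / ([Z₂]·[M₂Z₃]) = (0.66)²·(0.065) / ((1.3)·(5.5e-4)) = 39.6
ΔG = RT ln(Q_c/K_c) = (8.314 J mol⁻¹ K⁻¹)(350 K) × ln(39.6/100)
   = (2.910 kJ/mol)(-0.9263) = -2.70 kJ/mol
ΔG < 0, so the forward reaction is spontaneous (proceeds forward).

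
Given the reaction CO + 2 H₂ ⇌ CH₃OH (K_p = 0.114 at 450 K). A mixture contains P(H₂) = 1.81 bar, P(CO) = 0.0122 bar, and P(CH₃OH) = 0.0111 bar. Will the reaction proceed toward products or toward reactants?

reverse (toward reactants)

Q_p = P(CH₃OH) / (P(CO)·P(H₂)²) = (0.0111) / ((0.0122)·(1.81)²) = 0.278
Q_p = 0.278 > K_p = 0.114, so the reverse reaction proceeds.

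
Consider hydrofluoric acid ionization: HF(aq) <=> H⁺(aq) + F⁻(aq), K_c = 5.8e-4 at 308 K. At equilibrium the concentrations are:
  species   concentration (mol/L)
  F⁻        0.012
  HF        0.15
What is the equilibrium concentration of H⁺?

At equilibrium, K_c = [H⁺]·[F⁻] / [HF] = 5.8e-4.
([H⁺])·(0.012) / (0.15) = 5.8e-4
[H⁺] = 0.00725 = 0.0073 mol/L

[H⁺] = 0.0073 mol/L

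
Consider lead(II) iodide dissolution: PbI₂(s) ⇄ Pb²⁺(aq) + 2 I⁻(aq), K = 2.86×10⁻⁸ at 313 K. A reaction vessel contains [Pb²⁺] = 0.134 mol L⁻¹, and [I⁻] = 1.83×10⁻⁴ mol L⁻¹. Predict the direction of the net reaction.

to the right

(PbI₂ is a pure solid — omitted from Q.)
Q = [Pb²⁺]·[I⁻]² = (0.134)·(1.83×10⁻⁴)² = 4.49×10⁻⁹
Q = 4.49×10⁻⁹ < K = 2.86×10⁻⁸, so the forward reaction proceeds.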